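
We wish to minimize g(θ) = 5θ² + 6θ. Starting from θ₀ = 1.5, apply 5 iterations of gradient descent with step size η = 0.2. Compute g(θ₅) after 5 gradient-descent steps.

20.25

g′(θ) = 10θ + 6
θ₁ = 1.5 − 0.2·21 = -2.7
θ₂ = -2.7 − 0.2·(-21) = 1.5
θ₃ = 1.5 − 0.2·21 = -2.7
θ₄ = -2.7 − 0.2·(-21) = 1.5
θ₅ = 1.5 − 0.2·21 = -2.7
g(-2.7) = 20.25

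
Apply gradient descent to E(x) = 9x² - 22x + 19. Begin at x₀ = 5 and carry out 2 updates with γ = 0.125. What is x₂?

7.125

E′(x) = 18x - 22
x₁ = 5 − 0.125·68 = -3.5
x₂ = -3.5 − 0.125·(-85) = 7.125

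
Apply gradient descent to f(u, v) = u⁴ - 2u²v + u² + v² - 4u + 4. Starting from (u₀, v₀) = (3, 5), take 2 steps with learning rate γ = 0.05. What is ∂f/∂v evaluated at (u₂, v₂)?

7.05555

∇f = (4u³ - 4uv + 2u - 4, -2u² + 2v)
Step 1: at (3, 5), ∇f = (50, -8) → (3, 5) − 0.05·(50, -8) = (0.5, 5.4)
Step 2: at (0.5, 5.4), ∇f = (-13.3, 10.3) → (0.5, 5.4) − 0.05·(-13.3, 10.3) = (1.165, 4.885)
∂f/∂v at (1.165, 4.885) = 7.05555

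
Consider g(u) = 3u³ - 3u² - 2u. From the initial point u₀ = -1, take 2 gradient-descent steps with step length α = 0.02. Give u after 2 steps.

-1.656968

g′(u) = 9u² - 6u - 2
Step 1: g′(-1) = 13; u₁ = -1 − 0.02·13 = -1.26
Step 2: g′(-1.26) = 19.8484; u₂ = -1.26 − 0.02·19.8484 = -1.656968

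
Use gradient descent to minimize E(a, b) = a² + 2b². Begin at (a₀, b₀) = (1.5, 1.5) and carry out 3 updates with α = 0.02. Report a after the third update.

∇E = (2a, 4b)
(a₁, b₁) = (1.5, 1.5) − 0.02·(3, 6) = (1.44, 1.38)
(a₂, b₂) = (1.44, 1.38) − 0.02·(2.88, 5.52) = (1.3824, 1.2696)
(a₃, b₃) = (1.3824, 1.2696) − 0.02·(2.7648, 5.0784) = (1.327104, 1.168032)
a = 1.327104

1.327104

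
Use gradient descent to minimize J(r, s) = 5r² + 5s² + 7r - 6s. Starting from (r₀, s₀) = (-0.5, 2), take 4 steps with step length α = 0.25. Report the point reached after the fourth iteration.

∇J = (10r + 7, 10s - 6)
(r₁, s₁) = (-0.5, 2) − 0.25·(2, 14) = (-1, -1.5)
(r₂, s₂) = (-1, -1.5) − 0.25·(-3, -21) = (-0.25, 3.75)
(r₃, s₃) = (-0.25, 3.75) − 0.25·(4.5, 31.5) = (-1.375, -4.125)
(r₄, s₄) = (-1.375, -4.125) − 0.25·(-6.75, -47.25) = (0.3125, 7.6875)

(0.3125, 7.6875)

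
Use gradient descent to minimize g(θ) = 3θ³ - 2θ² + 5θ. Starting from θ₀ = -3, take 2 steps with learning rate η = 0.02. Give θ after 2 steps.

-9.885088

g′(θ) = 9θ² - 4θ + 5
Step 1: g′(-3) = 98; θ₁ = -3 − 0.02·98 = -4.96
Step 2: g′(-4.96) = 246.2544; θ₂ = -4.96 − 0.02·246.2544 = -9.885088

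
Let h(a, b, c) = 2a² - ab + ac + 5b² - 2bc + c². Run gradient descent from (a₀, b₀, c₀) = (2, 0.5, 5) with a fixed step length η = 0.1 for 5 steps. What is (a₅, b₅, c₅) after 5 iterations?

(-0.35802, 0.4455, 2.03634)

∇h = (4a - b + c, -a + 10b - 2c, a - 2b + 2c)
Step 1: at (2, 0.5, 5), ∇h = (12.5, -7, 11) → (2, 0.5, 5) − 0.1·(12.5, -7, 11) = (0.75, 1.2, 3.9)
Step 2: at (0.75, 1.2, 3.9), ∇h = (5.7, 3.45, 6.15) → (0.75, 1.2, 3.9) − 0.1·(5.7, 3.45, 6.15) = (0.18, 0.855, 3.285)
Step 3: at (0.18, 0.855, 3.285), ∇h = (3.15, 1.8, 5.04) → (0.18, 0.855, 3.285) − 0.1·(3.15, 1.8, 5.04) = (-0.135, 0.675, 2.781)
Step 4: at (-0.135, 0.675, 2.781), ∇h = (1.566, 1.323, 4.077) → (-0.135, 0.675, 2.781) − 0.1·(1.566, 1.323, 4.077) = (-0.2916, 0.5427, 2.3733)
Step 5: at (-0.2916, 0.5427, 2.3733), ∇h = (0.6642, 0.972, 3.3696) → (-0.2916, 0.5427, 2.3733) − 0.1·(0.6642, 0.972, 3.3696) = (-0.35802, 0.4455, 2.03634)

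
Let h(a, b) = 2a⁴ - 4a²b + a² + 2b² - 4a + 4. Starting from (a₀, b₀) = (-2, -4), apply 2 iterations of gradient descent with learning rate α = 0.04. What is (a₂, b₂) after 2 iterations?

∇h = (8a³ - 8ab + 2a - 4, -4a² + 4b)
(a₁, b₁) = (-2, -4) − 0.04·(-136, -32) = (3.44, -2.72)
(a₂, b₂) = (3.44, -2.72) − 0.04·(403.395072, -58.2144) = (-12.69580288, -0.391424)

(-12.69580288, -0.391424)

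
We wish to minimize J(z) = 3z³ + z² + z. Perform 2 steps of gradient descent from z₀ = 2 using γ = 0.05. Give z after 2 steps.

J′(z) = 9z² + 2z + 1
z₁ = 2 − 0.05·41 = -0.05
z₂ = -0.05 − 0.05·0.9225 = -0.096125

-0.096125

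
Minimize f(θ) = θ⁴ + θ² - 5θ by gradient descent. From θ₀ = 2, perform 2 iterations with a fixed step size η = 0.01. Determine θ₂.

f′(θ) = 4θ³ + 2θ - 5
θ₁ = 2 − 0.01·31 = 1.69
θ₂ = 1.69 − 0.01·17.687236 = 1.51312764

1.51312764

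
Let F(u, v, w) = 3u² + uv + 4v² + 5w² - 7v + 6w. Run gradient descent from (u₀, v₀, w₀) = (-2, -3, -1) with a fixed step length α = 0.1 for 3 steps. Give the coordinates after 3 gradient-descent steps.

(-0.173, 0.885, -0.6)

∇F = (6u + v, u + 8v - 7, 10w + 6)
(u₁, v₁, w₁) = (-2, -3, -1) − 0.1·(-15, -33, -4) = (-0.5, 0.3, -0.6)
(u₂, v₂, w₂) = (-0.5, 0.3, -0.6) − 0.1·(-2.7, -5.1, 0) = (-0.23, 0.81, -0.6)
(u₃, v₃, w₃) = (-0.23, 0.81, -0.6) − 0.1·(-0.57, -0.75, 0) = (-0.173, 0.885, -0.6)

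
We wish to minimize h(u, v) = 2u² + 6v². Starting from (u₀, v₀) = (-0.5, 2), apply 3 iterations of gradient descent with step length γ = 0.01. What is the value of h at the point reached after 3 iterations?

∇h = (4u, 12v)
Step 1: at (-0.5, 2), ∇h = (-2, 24) → (-0.5, 2) − 0.01·(-2, 24) = (-0.48, 1.76)
Step 2: at (-0.48, 1.76), ∇h = (-1.92, 21.12) → (-0.48, 1.76) − 0.01·(-1.92, 21.12) = (-0.4608, 1.5488)
Step 3: at (-0.4608, 1.5488), ∇h = (-1.8432, 18.5856) → (-0.4608, 1.5488) − 0.01·(-1.8432, 18.5856) = (-0.442368, 1.362944)
h(-0.442368, 1.362944) = 11.537076977664

11.537076977664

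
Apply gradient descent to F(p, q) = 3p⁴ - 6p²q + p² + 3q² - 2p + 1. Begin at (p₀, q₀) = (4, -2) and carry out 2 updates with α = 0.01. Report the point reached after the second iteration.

∇F = (12p³ - 12pq + 2p - 2, -6p² + 6q)
Step 1: at (4, -2), ∇F = (870, -108) → (4, -2) − 0.01·(870, -108) = (-4.7, -0.92)
Step 2: at (-4.7, -0.92), ∇F = (-1309.164, -138.06) → (-4.7, -0.92) − 0.01·(-1309.164, -138.06) = (8.39164, 0.4606)

(8.39164, 0.4606)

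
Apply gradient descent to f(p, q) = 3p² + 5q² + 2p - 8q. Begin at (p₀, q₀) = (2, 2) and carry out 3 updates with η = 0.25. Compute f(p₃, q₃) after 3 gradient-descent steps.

∇f = (6p + 2, 10q - 8)
(p₁, q₁) = (2, 2) − 0.25·(14, 12) = (-1.5, -1)
(p₂, q₂) = (-1.5, -1) − 0.25·(-7, -18) = (0.25, 3.5)
(p₃, q₃) = (0.25, 3.5) − 0.25·(3.5, 27) = (-0.625, -3.25)
f(-0.625, -3.25) = 78.734375

78.734375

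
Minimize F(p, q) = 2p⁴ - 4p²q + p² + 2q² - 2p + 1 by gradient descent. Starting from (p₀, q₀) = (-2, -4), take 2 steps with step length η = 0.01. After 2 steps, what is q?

-3.515376

∇F = (8p³ - 8pq + 2p - 2, -4p² + 4q)
Step 1: at (-2, -4), ∇F = (-134, -32) → (-2, -4) − 0.01·(-134, -32) = (-0.66, -3.68)
Step 2: at (-0.66, -3.68), ∇F = (-25.050368, -16.4624) → (-0.66, -3.68) − 0.01·(-25.050368, -16.4624) = (-0.40949632, -3.515376)
q = -3.515376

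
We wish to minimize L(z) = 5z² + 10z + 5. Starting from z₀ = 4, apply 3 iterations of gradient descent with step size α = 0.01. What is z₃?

2.645

L′(z) = 10z + 10
z₁ = 4 − 0.01·50 = 3.5
z₂ = 3.5 − 0.01·45 = 3.05
z₃ = 3.05 − 0.01·40.5 = 2.645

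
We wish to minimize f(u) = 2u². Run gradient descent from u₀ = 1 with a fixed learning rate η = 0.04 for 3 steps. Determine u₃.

f′(u) = 4u
Step 1: f′(1) = 4; u₁ = 1 − 0.04·4 = 0.84
Step 2: f′(0.84) = 3.36; u₂ = 0.84 − 0.04·3.36 = 0.7056
Step 3: f′(0.7056) = 2.8224; u₃ = 0.7056 − 0.04·2.8224 = 0.592704

0.592704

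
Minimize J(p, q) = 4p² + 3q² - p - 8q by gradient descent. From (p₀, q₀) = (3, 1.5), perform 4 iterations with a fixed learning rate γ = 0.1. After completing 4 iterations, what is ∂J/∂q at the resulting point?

∇J = (8p - 1, 6q - 8)
(p₁, q₁) = (3, 1.5) − 0.1·(23, 1) = (0.7, 1.4)
(p₂, q₂) = (0.7, 1.4) − 0.1·(4.6, 0.4) = (0.24, 1.36)
(p₃, q₃) = (0.24, 1.36) − 0.1·(0.92, 0.16) = (0.148, 1.344)
(p₄, q₄) = (0.148, 1.344) − 0.1·(0.184, 0.064) = (0.1296, 1.3376)
∂J/∂q at (0.1296, 1.3376) = 0.0256

0.0256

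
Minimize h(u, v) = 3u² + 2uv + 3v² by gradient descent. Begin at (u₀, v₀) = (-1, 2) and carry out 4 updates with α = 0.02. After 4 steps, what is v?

1.32352512

∇h = (6u + 2v, 2u + 6v)
(u₁, v₁) = (-1, 2) − 0.02·(-2, 10) = (-0.96, 1.8)
(u₂, v₂) = (-0.96, 1.8) − 0.02·(-2.16, 8.88) = (-0.9168, 1.6224)
(u₃, v₃) = (-0.9168, 1.6224) − 0.02·(-2.256, 7.9008) = (-0.87168, 1.464384)
(u₄, v₄) = (-0.87168, 1.464384) − 0.02·(-2.301312, 7.042944) = (-0.82565376, 1.32352512)
v = 1.32352512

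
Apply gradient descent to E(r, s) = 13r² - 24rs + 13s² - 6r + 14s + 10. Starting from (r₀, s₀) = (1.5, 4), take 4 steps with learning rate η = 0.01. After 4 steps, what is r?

∇E = (26r - 24s - 6, -24r + 26s + 14)
(r₁, s₁) = (1.5, 4) − 0.01·(-63, 82) = (2.13, 3.18)
(r₂, s₂) = (2.13, 3.18) − 0.01·(-26.94, 45.56) = (2.3994, 2.7244)
(r₃, s₃) = (2.3994, 2.7244) − 0.01·(-9.0012, 27.2488) = (2.489412, 2.451912)
(r₄, s₄) = (2.489412, 2.451912) − 0.01·(-0.121176, 18.003824) = (2.49062376, 2.27187376)
r = 2.49062376

2.49062376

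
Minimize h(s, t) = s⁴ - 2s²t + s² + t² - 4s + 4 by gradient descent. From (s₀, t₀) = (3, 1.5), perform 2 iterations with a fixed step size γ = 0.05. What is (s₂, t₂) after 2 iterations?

(-1.1408, 2.281)

∇h = (4s³ - 4st + 2s - 4, -2s² + 2t)
(s₁, t₁) = (3, 1.5) − 0.05·(92, -15) = (-1.6, 2.25)
(s₂, t₂) = (-1.6, 2.25) − 0.05·(-9.184, -0.62) = (-1.1408, 2.281)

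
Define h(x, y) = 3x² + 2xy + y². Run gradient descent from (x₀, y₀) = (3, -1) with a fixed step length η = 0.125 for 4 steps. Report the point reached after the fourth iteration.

(0.421875, -1.015625)

∇h = (6x + 2y, 2x + 2y)
(x₁, y₁) = (3, -1) − 0.125·(16, 4) = (1, -1.5)
(x₂, y₂) = (1, -1.5) − 0.125·(3, -1) = (0.625, -1.375)
(x₃, y₃) = (0.625, -1.375) − 0.125·(1, -1.5) = (0.5, -1.1875)
(x₄, y₄) = (0.5, -1.1875) − 0.125·(0.625, -1.375) = (0.421875, -1.015625)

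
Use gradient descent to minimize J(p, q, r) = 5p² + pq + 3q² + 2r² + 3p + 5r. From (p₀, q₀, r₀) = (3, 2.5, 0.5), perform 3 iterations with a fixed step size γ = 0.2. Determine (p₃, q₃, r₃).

∇J = (10p + q + 3, p + 6q, 4r + 5)
Step 1: at (3, 2.5, 0.5), ∇J = (35.5, 18, 7) → (3, 2.5, 0.5) − 0.2·(35.5, 18, 7) = (-4.1, -1.1, -0.9)
Step 2: at (-4.1, -1.1, -0.9), ∇J = (-39.1, -10.7, 1.4) → (-4.1, -1.1, -0.9) − 0.2·(-39.1, -10.7, 1.4) = (3.72, 1.04, -1.18)
Step 3: at (3.72, 1.04, -1.18), ∇J = (41.24, 9.96, 0.28) → (3.72, 1.04, -1.18) − 0.2·(41.24, 9.96, 0.28) = (-4.528, -0.952, -1.236)

(-4.528, -0.952, -1.236)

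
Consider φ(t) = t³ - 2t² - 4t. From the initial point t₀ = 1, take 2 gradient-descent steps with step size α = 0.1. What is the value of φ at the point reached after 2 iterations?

φ′(t) = 3t² - 4t - 4
Step 1: φ′(1) = -5; t₁ = 1 − 0.1·(-5) = 1.5
Step 2: φ′(1.5) = -3.25; t₂ = 1.5 − 0.1·(-3.25) = 1.825
φ(1.825) = -7.882859375

-7.882859375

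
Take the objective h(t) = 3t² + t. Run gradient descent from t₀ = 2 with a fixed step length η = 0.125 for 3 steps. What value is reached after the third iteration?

-0.1328125

h′(t) = 6t + 1
Step 1: h′(2) = 13; t₁ = 2 − 0.125·13 = 0.375
Step 2: h′(0.375) = 3.25; t₂ = 0.375 − 0.125·3.25 = -0.03125
Step 3: h′(-0.03125) = 0.8125; t₃ = -0.03125 − 0.125·0.8125 = -0.1328125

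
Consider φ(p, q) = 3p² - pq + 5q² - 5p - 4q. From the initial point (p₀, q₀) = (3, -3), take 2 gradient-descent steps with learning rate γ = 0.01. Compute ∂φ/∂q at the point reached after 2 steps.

∇φ = (6p - q - 5, -p + 10q - 4)
Step 1: at (3, -3), ∇φ = (16, -37) → (3, -3) − 0.01·(16, -37) = (2.84, -2.63)
Step 2: at (2.84, -2.63), ∇φ = (14.67, -33.14) → (2.84, -2.63) − 0.01·(14.67, -33.14) = (2.6933, -2.2986)
∂φ/∂q at (2.6933, -2.2986) = -29.6793

-29.6793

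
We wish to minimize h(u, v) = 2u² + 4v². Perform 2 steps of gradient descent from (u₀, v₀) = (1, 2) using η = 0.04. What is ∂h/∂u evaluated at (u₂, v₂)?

∇h = (4u, 8v)
Step 1: at (1, 2), ∇h = (4, 16) → (1, 2) − 0.04·(4, 16) = (0.84, 1.36)
Step 2: at (0.84, 1.36), ∇h = (3.36, 10.88) → (0.84, 1.36) − 0.04·(3.36, 10.88) = (0.7056, 0.9248)
∂h/∂u at (0.7056, 0.9248) = 2.8224

2.8224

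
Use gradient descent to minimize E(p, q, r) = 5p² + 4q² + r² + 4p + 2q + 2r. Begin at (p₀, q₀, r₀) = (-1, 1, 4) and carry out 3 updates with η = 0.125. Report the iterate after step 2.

∇E = (10p + 4, 8q + 2, 2r + 2)
(p₁, q₁, r₁) = (-1, 1, 4) − 0.125·(-6, 10, 10) = (-0.25, -0.25, 2.75)
(p₂, q₂, r₂) = (-0.25, -0.25, 2.75) − 0.125·(1.5, 0, 7.5) = (-0.4375, -0.25, 1.8125)

(-0.4375, -0.25, 1.8125)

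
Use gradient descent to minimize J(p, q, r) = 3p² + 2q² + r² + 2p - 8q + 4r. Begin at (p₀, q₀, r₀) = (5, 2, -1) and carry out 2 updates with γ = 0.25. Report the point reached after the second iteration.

(1, 2, -1.75)

∇J = (6p + 2, 4q - 8, 2r + 4)
Step 1: at (5, 2, -1), ∇J = (32, 0, 2) → (5, 2, -1) − 0.25·(32, 0, 2) = (-3, 2, -1.5)
Step 2: at (-3, 2, -1.5), ∇J = (-16, 0, 1) → (-3, 2, -1.5) − 0.25·(-16, 0, 1) = (1, 2, -1.75)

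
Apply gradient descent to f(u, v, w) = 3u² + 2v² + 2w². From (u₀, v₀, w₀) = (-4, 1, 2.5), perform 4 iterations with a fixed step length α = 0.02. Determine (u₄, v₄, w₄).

∇f = (6u, 4v, 4w)
Step 1: at (-4, 1, 2.5), ∇f = (-24, 4, 10) → (-4, 1, 2.5) − 0.02·(-24, 4, 10) = (-3.52, 0.92, 2.3)
Step 2: at (-3.52, 0.92, 2.3), ∇f = (-21.12, 3.68, 9.2) → (-3.52, 0.92, 2.3) − 0.02·(-21.12, 3.68, 9.2) = (-3.0976, 0.8464, 2.116)
Step 3: at (-3.0976, 0.8464, 2.116), ∇f = (-18.5856, 3.3856, 8.464) → (-3.0976, 0.8464, 2.116) − 0.02·(-18.5856, 3.3856, 8.464) = (-2.725888, 0.778688, 1.94672)
Step 4: at (-2.725888, 0.778688, 1.94672), ∇f = (-16.355328, 3.114752, 7.78688) → (-2.725888, 0.778688, 1.94672) − 0.02·(-16.355328, 3.114752, 7.78688) = (-2.39878144, 0.71639296, 1.7909824)

(-2.39878144, 0.71639296, 1.7909824)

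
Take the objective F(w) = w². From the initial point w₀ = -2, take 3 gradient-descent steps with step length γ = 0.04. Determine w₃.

F′(w) = 2w
Step 1: F′(-2) = -4; w₁ = -2 − 0.04·(-4) = -1.84
Step 2: F′(-1.84) = -3.68; w₂ = -1.84 − 0.04·(-3.68) = -1.6928
Step 3: F′(-1.6928) = -3.3856; w₃ = -1.6928 − 0.04·(-3.3856) = -1.557376

-1.557376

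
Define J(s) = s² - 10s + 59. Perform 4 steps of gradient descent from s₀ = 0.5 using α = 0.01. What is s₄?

J′(s) = 2s - 10
Step 1: J′(0.5) = -9; s₁ = 0.5 − 0.01·(-9) = 0.59
Step 2: J′(0.59) = -8.82; s₂ = 0.59 − 0.01·(-8.82) = 0.6782
Step 3: J′(0.6782) = -8.6436; s₃ = 0.6782 − 0.01·(-8.6436) = 0.764636
Step 4: J′(0.764636) = -8.470728; s₄ = 0.764636 − 0.01·(-8.470728) = 0.84934328

0.84934328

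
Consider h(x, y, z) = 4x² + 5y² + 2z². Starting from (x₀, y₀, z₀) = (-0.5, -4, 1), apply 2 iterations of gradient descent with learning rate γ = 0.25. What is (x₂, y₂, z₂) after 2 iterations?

(-0.5, -9, 0)

∇h = (8x, 10y, 4z)
(x₁, y₁, z₁) = (-0.5, -4, 1) − 0.25·(-4, -40, 4) = (0.5, 6, 0)
(x₂, y₂, z₂) = (0.5, 6, 0) − 0.25·(4, 60, 0) = (-0.5, -9, 0)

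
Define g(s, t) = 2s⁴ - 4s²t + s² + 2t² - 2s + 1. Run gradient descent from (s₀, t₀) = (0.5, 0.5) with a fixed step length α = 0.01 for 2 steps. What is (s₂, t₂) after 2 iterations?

∇g = (8s³ - 8st + 2s - 2, -4s² + 4t)
(s₁, t₁) = (0.5, 0.5) − 0.01·(-2, 1) = (0.52, 0.49)
(s₂, t₂) = (0.52, 0.49) − 0.01·(-1.873536, 0.8784) = (0.53873536, 0.481216)

(0.53873536, 0.481216)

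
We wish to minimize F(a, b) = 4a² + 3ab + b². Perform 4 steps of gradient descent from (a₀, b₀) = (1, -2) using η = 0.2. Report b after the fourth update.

∇F = (8a + 3b, 3a + 2b)
(a₁, b₁) = (1, -2) − 0.2·(2, -1) = (0.6, -1.8)
(a₂, b₂) = (0.6, -1.8) − 0.2·(-0.6, -1.8) = (0.72, -1.44)
(a₃, b₃) = (0.72, -1.44) − 0.2·(1.44, -0.72) = (0.432, -1.296)
(a₄, b₄) = (0.432, -1.296) − 0.2·(-0.432, -1.296) = (0.5184, -1.0368)
b = -1.0368

-1.0368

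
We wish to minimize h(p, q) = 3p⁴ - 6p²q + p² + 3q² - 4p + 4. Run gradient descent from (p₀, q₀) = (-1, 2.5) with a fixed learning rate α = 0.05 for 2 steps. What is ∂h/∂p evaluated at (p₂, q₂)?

9.266170079232

∇h = (12p³ - 12pq + 2p - 4, -6p² + 6q)
(p₁, q₁) = (-1, 2.5) − 0.05·(12, 9) = (-1.6, 2.05)
(p₂, q₂) = (-1.6, 2.05) − 0.05·(-16.992, -3.06) = (-0.7504, 2.203)
∂h/∂p at (-0.7504, 2.203) = 9.266170079232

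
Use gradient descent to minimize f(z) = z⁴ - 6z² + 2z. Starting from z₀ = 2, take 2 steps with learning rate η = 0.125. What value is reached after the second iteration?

f′(z) = 4z³ - 12z + 2
z₁ = 2 − 0.125·10 = 0.75
z₂ = 0.75 − 0.125·(-5.3125) = 1.4140625

1.4140625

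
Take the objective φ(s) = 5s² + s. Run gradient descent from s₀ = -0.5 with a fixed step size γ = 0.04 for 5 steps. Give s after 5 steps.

φ′(s) = 10s + 1
s₁ = -0.5 − 0.04·(-4) = -0.34
s₂ = -0.34 − 0.04·(-2.4) = -0.244
s₃ = -0.244 − 0.04·(-1.44) = -0.1864
s₄ = -0.1864 − 0.04·(-0.864) = -0.15184
s₅ = -0.15184 − 0.04·(-0.5184) = -0.131104

-0.131104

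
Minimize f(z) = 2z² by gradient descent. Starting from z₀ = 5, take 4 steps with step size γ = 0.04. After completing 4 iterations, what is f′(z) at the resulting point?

f′(z) = 4z
Step 1: f′(5) = 20; z₁ = 5 − 0.04·20 = 4.2
Step 2: f′(4.2) = 16.8; z₂ = 4.2 − 0.04·16.8 = 3.528
Step 3: f′(3.528) = 14.112; z₃ = 3.528 − 0.04·14.112 = 2.96352
Step 4: f′(2.96352) = 11.85408; z₄ = 2.96352 − 0.04·11.85408 = 2.4893568
f′(z) at (2.4893568) = 9.9574272

9.9574272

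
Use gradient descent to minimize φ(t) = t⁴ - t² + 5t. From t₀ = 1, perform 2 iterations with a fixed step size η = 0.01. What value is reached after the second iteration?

φ′(t) = 4t³ - 2t + 5
t₁ = 1 − 0.01·7 = 0.93
t₂ = 0.93 − 0.01·6.357428 = 0.86642572

0.86642572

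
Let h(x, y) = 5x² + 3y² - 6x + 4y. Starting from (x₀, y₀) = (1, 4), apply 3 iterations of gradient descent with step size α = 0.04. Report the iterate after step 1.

∇h = (10x - 6, 6y + 4)
(x₁, y₁) = (1, 4) − 0.04·(4, 28) = (0.84, 2.88)

(0.84, 2.88)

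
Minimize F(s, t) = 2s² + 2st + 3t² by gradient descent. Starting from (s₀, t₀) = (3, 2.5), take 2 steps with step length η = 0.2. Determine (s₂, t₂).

(0.6, 0.5)

∇F = (4s + 2t, 2s + 6t)
Step 1: at (3, 2.5), ∇F = (17, 21) → (3, 2.5) − 0.2·(17, 21) = (-0.4, -1.7)
Step 2: at (-0.4, -1.7), ∇F = (-5, -11) → (-0.4, -1.7) − 0.2·(-5, -11) = (0.6, 0.5)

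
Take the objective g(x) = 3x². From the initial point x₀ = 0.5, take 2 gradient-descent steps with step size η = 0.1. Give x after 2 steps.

g′(x) = 6x
Step 1: g′(0.5) = 3; x₁ = 0.5 − 0.1·3 = 0.2
Step 2: g′(0.2) = 1.2; x₂ = 0.2 − 0.1·1.2 = 0.08

0.08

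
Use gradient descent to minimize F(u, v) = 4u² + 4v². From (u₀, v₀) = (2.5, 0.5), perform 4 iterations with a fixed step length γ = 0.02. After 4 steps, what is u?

∇F = (8u, 8v)
(u₁, v₁) = (2.5, 0.5) − 0.02·(20, 4) = (2.1, 0.42)
(u₂, v₂) = (2.1, 0.42) − 0.02·(16.8, 3.36) = (1.764, 0.3528)
(u₃, v₃) = (1.764, 0.3528) − 0.02·(14.112, 2.8224) = (1.48176, 0.296352)
(u₄, v₄) = (1.48176, 0.296352) − 0.02·(11.85408, 2.370816) = (1.2446784, 0.24893568)
u = 1.2446784

1.2446784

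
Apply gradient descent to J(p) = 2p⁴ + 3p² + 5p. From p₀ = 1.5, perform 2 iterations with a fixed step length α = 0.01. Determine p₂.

J′(p) = 8p³ + 6p + 5
Step 1: J′(1.5) = 41; p₁ = 1.5 − 0.01·41 = 1.09
Step 2: J′(1.09) = 21.900232; p₂ = 1.09 − 0.01·21.900232 = 0.87099768

0.87099768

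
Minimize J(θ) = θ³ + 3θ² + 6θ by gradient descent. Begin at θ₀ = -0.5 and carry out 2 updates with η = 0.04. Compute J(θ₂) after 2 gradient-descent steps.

-3.344119964423

J′(θ) = 3θ² + 6θ + 6
θ₁ = -0.5 − 0.04·3.75 = -0.65
θ₂ = -0.65 − 0.04·3.3675 = -0.7847
J(-0.7847) = -3.344119964423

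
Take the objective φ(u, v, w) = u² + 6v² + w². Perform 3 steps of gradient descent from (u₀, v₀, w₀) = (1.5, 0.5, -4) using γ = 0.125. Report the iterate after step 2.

∇φ = (2u, 12v, 2w)
Step 1: at (1.5, 0.5, -4), ∇φ = (3, 6, -8) → (1.5, 0.5, -4) − 0.125·(3, 6, -8) = (1.125, -0.25, -3)
Step 2: at (1.125, -0.25, -3), ∇φ = (2.25, -3, -6) → (1.125, -0.25, -3) − 0.125·(2.25, -3, -6) = (0.84375, 0.125, -2.25)

(0.84375, 0.125, -2.25)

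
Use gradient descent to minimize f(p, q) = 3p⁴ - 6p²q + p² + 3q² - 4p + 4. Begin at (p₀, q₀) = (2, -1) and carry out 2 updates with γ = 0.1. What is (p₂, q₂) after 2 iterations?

∇f = (12p³ - 12pq + 2p - 4, -6p² + 6q)
(p₁, q₁) = (2, -1) − 0.1·(120, -30) = (-10, 2)
(p₂, q₂) = (-10, 2) − 0.1·(-11784, -588) = (1168.4, 60.8)

(1168.4, 60.8)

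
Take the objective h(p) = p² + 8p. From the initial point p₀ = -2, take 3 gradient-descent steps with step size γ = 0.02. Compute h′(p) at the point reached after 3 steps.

h′(p) = 2p + 8
Step 1: h′(-2) = 4; p₁ = -2 − 0.02·4 = -2.08
Step 2: h′(-2.08) = 3.84; p₂ = -2.08 − 0.02·3.84 = -2.1568
Step 3: h′(-2.1568) = 3.6864; p₃ = -2.1568 − 0.02·3.6864 = -2.230528
h′(p) at (-2.230528) = 3.538944

3.538944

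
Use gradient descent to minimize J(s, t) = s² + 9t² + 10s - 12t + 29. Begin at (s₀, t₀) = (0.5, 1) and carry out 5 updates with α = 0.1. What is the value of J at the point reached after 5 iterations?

∇J = (2s + 10, 18t - 12)
(s₁, t₁) = (0.5, 1) − 0.1·(11, 6) = (-0.6, 0.4)
(s₂, t₂) = (-0.6, 0.4) − 0.1·(8.8, -4.8) = (-1.48, 0.88)
(s₃, t₃) = (-1.48, 0.88) − 0.1·(7.04, 3.84) = (-2.184, 0.496)
(s₄, t₄) = (-2.184, 0.496) − 0.1·(5.632, -3.072) = (-2.7472, 0.8032)
(s₅, t₅) = (-2.7472, 0.8032) − 0.1·(4.5056, 2.4576) = (-3.19776, 0.55744)
J(-3.19776, 0.55744) = 3.3554432

3.3554432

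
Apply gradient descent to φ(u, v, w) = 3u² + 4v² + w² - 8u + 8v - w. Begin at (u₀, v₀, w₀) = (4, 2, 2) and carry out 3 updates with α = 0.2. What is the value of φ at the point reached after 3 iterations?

-7.797376

∇φ = (6u - 8, 8v + 8, 2w - 1)
(u₁, v₁, w₁) = (4, 2, 2) − 0.2·(16, 24, 3) = (0.8, -2.8, 1.4)
(u₂, v₂, w₂) = (0.8, -2.8, 1.4) − 0.2·(-3.2, -14.4, 1.8) = (1.44, 0.08, 1.04)
(u₃, v₃, w₃) = (1.44, 0.08, 1.04) − 0.2·(0.64, 8.64, 1.08) = (1.312, -1.648, 0.824)
φ(1.312, -1.648, 0.824) = -7.797376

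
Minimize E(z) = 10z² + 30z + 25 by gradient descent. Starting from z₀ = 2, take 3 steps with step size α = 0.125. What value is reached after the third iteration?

-13.3125

E′(z) = 20z + 30
Step 1: E′(2) = 70; z₁ = 2 − 0.125·70 = -6.75
Step 2: E′(-6.75) = -105; z₂ = -6.75 − 0.125·(-105) = 6.375
Step 3: E′(6.375) = 157.5; z₃ = 6.375 − 0.125·157.5 = -13.3125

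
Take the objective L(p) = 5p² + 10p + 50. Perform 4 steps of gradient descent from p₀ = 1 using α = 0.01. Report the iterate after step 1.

0.8

L′(p) = 10p + 10
Step 1: L′(1) = 20; p₁ = 1 − 0.01·20 = 0.8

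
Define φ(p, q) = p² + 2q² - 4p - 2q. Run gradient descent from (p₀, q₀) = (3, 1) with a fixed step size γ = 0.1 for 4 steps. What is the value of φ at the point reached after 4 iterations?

∇φ = (2p - 4, 4q - 2)
Step 1: at (3, 1), ∇φ = (2, 2) → (3, 1) − 0.1·(2, 2) = (2.8, 0.8)
Step 2: at (2.8, 0.8), ∇φ = (1.6, 1.2) → (2.8, 0.8) − 0.1·(1.6, 1.2) = (2.64, 0.68)
Step 3: at (2.64, 0.68), ∇φ = (1.28, 0.72) → (2.64, 0.68) − 0.1·(1.28, 0.72) = (2.512, 0.608)
Step 4: at (2.512, 0.608), ∇φ = (1.024, 0.432) → (2.512, 0.608) − 0.1·(1.024, 0.432) = (2.4096, 0.5648)
φ(2.4096, 0.5648) = -4.32382976

-4.32382976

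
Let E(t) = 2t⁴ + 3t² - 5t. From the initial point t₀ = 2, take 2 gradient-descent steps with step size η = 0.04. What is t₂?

E′(t) = 8t³ + 6t - 5
Step 1: E′(2) = 71; t₁ = 2 − 0.04·71 = -0.84
Step 2: E′(-0.84) = -14.781632; t₂ = -0.84 − 0.04·(-14.781632) = -0.24873472

-0.24873472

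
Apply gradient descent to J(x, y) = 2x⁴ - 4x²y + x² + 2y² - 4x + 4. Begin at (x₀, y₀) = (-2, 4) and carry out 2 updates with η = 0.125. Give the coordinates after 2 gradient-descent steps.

∇J = (8x³ - 8xy + 2x - 4, -4x² + 4y)
Step 1: at (-2, 4), ∇J = (-8, 0) → (-2, 4) − 0.125·(-8, 0) = (-1, 4)
Step 2: at (-1, 4), ∇J = (18, 12) → (-1, 4) − 0.125·(18, 12) = (-3.25, 2.5)

(-3.25, 2.5)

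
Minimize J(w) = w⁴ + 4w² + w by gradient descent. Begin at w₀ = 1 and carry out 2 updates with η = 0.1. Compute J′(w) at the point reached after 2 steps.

J′(w) = 4w³ + 8w + 1
w₁ = 1 − 0.1·13 = -0.3
w₂ = -0.3 − 0.1·(-1.508) = -0.1492
J′(w) at (-0.1492) = -0.206885149952

-0.206885149952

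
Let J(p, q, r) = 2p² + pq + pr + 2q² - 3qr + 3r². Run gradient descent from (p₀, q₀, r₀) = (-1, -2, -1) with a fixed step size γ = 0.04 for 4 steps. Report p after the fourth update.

∇J = (4p + q + r, p + 4q - 3r, p - 3q + 6r)
(p₁, q₁, r₁) = (-1, -2, -1) − 0.04·(-7, -6, -1) = (-0.72, -1.76, -0.96)
(p₂, q₂, r₂) = (-0.72, -1.76, -0.96) − 0.04·(-5.6, -4.88, -1.2) = (-0.496, -1.5648, -0.912)
(p₃, q₃, r₃) = (-0.496, -1.5648, -0.912) − 0.04·(-4.4608, -4.0192, -1.2736) = (-0.317568, -1.404032, -0.861056)
(p₄, q₄, r₄) = (-0.317568, -1.404032, -0.861056) − 0.04·(-3.53536, -3.350528, -1.271808) = (-0.1761536, -1.27001088, -0.81018368)
p = -0.1761536

-0.1761536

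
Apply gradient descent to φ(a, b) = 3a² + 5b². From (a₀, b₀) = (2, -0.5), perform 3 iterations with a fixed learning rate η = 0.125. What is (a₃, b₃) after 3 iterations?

∇φ = (6a, 10b)
Step 1: at (2, -0.5), ∇φ = (12, -5) → (2, -0.5) − 0.125·(12, -5) = (0.5, 0.125)
Step 2: at (0.5, 0.125), ∇φ = (3, 1.25) → (0.5, 0.125) − 0.125·(3, 1.25) = (0.125, -0.03125)
Step 3: at (0.125, -0.03125), ∇φ = (0.75, -0.3125) → (0.125, -0.03125) − 0.125·(0.75, -0.3125) = (0.03125, 0.0078125)

(0.03125, 0.0078125)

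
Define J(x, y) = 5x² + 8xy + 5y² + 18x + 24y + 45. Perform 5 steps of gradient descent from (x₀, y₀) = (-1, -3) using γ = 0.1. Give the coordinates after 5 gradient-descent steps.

(0.44256, -2.22976)

∇J = (10x + 8y + 18, 8x + 10y + 24)
(x₁, y₁) = (-1, -3) − 0.1·(-16, -14) = (0.6, -1.6)
(x₂, y₂) = (0.6, -1.6) − 0.1·(11.2, 12.8) = (-0.52, -2.88)
(x₃, y₃) = (-0.52, -2.88) − 0.1·(-10.24, -8.96) = (0.504, -1.984)
(x₄, y₄) = (0.504, -1.984) − 0.1·(7.168, 8.192) = (-0.2128, -2.8032)
(x₅, y₅) = (-0.2128, -2.8032) − 0.1·(-6.5536, -5.7344) = (0.44256, -2.22976)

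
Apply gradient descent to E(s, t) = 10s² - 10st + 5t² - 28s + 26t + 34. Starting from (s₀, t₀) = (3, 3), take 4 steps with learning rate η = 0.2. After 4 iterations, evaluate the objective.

283609

∇E = (20s - 10t - 28, -10s + 10t + 26)
(s₁, t₁) = (3, 3) − 0.2·(2, 26) = (2.6, -2.2)
(s₂, t₂) = (2.6, -2.2) − 0.2·(46, -22) = (-6.6, 2.2)
(s₃, t₃) = (-6.6, 2.2) − 0.2·(-182, 114) = (29.8, -20.6)
(s₄, t₄) = (29.8, -20.6) − 0.2·(774, -478) = (-125, 75)
E(-125, 75) = 283609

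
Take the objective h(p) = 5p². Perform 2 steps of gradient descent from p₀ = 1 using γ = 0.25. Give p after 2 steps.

2.25

h′(p) = 10p
Step 1: h′(1) = 10; p₁ = 1 − 0.25·10 = -1.5
Step 2: h′(-1.5) = -15; p₂ = -1.5 − 0.25·(-15) = 2.25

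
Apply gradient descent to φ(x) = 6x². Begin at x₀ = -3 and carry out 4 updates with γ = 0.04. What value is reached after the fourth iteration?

φ′(x) = 12x
x₁ = -3 − 0.04·(-36) = -1.56
x₂ = -1.56 − 0.04·(-18.72) = -0.8112
x₃ = -0.8112 − 0.04·(-9.7344) = -0.421824
x₄ = -0.421824 − 0.04·(-5.061888) = -0.21934848

-0.21934848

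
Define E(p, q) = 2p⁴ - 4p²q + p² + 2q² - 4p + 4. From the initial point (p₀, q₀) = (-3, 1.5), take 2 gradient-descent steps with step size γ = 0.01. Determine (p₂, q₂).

(-1.08992, 1.7764)

∇E = (8p³ - 8pq + 2p - 4, -4p² + 4q)
Step 1: at (-3, 1.5), ∇E = (-190, -30) → (-3, 1.5) − 0.01·(-190, -30) = (-1.1, 1.8)
Step 2: at (-1.1, 1.8), ∇E = (-1.008, 2.36) → (-1.1, 1.8) − 0.01·(-1.008, 2.36) = (-1.08992, 1.7764)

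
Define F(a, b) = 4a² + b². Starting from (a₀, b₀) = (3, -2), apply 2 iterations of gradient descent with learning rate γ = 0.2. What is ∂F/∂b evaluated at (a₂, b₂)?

∇F = (8a, 2b)
(a₁, b₁) = (3, -2) − 0.2·(24, -4) = (-1.8, -1.2)
(a₂, b₂) = (-1.8, -1.2) − 0.2·(-14.4, -2.4) = (1.08, -0.72)
∂F/∂b at (1.08, -0.72) = -1.44

-1.44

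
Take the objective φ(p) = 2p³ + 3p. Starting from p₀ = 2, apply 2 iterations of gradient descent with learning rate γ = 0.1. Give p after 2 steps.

-1.294

φ′(p) = 6p² + 3
Step 1: φ′(2) = 27; p₁ = 2 − 0.1·27 = -0.7
Step 2: φ′(-0.7) = 5.94; p₂ = -0.7 − 0.1·5.94 = -1.294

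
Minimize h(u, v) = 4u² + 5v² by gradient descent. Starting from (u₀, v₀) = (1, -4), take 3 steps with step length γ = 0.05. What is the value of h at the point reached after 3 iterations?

1.436624

∇h = (8u, 10v)
Step 1: at (1, -4), ∇h = (8, -40) → (1, -4) − 0.05·(8, -40) = (0.6, -2)
Step 2: at (0.6, -2), ∇h = (4.8, -20) → (0.6, -2) − 0.05·(4.8, -20) = (0.36, -1)
Step 3: at (0.36, -1), ∇h = (2.88, -10) → (0.36, -1) − 0.05·(2.88, -10) = (0.216, -0.5)
h(0.216, -0.5) = 1.436624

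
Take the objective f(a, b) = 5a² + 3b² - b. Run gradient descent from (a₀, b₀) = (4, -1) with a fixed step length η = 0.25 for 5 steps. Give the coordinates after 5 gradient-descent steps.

∇f = (10a, 6b - 1)
(a₁, b₁) = (4, -1) − 0.25·(40, -7) = (-6, 0.75)
(a₂, b₂) = (-6, 0.75) − 0.25·(-60, 3.5) = (9, -0.125)
(a₃, b₃) = (9, -0.125) − 0.25·(90, -1.75) = (-13.5, 0.3125)
(a₄, b₄) = (-13.5, 0.3125) − 0.25·(-135, 0.875) = (20.25, 0.09375)
(a₅, b₅) = (20.25, 0.09375) − 0.25·(202.5, -0.4375) = (-30.375, 0.203125)

(-30.375, 0.203125)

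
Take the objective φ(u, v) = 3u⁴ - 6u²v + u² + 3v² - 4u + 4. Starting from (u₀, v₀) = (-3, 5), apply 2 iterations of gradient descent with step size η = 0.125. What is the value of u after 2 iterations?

∇φ = (12u³ - 12uv + 2u - 4, -6u² + 6v)
Step 1: at (-3, 5), ∇φ = (-154, -24) → (-3, 5) − 0.125·(-154, -24) = (16.25, 8)
Step 2: at (16.25, 8), ∇φ = (49960.6875, -1536.375) → (16.25, 8) − 0.125·(49960.6875, -1536.375) = (-6228.8359375, 200.046875)
u = -6228.8359375

-6228.8359375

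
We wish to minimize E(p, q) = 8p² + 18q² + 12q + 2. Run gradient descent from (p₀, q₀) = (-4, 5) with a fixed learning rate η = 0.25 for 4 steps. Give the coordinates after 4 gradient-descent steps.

∇E = (16p, 36q + 12)
Step 1: at (-4, 5), ∇E = (-64, 192) → (-4, 5) − 0.25·(-64, 192) = (12, -43)
Step 2: at (12, -43), ∇E = (192, -1536) → (12, -43) − 0.25·(192, -1536) = (-36, 341)
Step 3: at (-36, 341), ∇E = (-576, 12288) → (-36, 341) − 0.25·(-576, 12288) = (108, -2731)
Step 4: at (108, -2731), ∇E = (1728, -98304) → (108, -2731) − 0.25·(1728, -98304) = (-324, 21845)

(-324, 21845)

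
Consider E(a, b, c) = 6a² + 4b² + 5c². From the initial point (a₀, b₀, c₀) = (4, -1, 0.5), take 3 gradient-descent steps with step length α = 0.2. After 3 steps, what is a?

∇E = (12a, 8b, 10c)
Step 1: at (4, -1, 0.5), ∇E = (48, -8, 5) → (4, -1, 0.5) − 0.2·(48, -8, 5) = (-5.6, 0.6, -0.5)
Step 2: at (-5.6, 0.6, -0.5), ∇E = (-67.2, 4.8, -5) → (-5.6, 0.6, -0.5) − 0.2·(-67.2, 4.8, -5) = (7.84, -0.36, 0.5)
Step 3: at (7.84, -0.36, 0.5), ∇E = (94.08, -2.88, 5) → (7.84, -0.36, 0.5) − 0.2·(94.08, -2.88, 5) = (-10.976, 0.216, -0.5)
a = -10.976

-10.976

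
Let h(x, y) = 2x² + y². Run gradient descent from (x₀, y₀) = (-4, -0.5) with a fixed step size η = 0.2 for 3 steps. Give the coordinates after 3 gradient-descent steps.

∇h = (4x, 2y)
(x₁, y₁) = (-4, -0.5) − 0.2·(-16, -1) = (-0.8, -0.3)
(x₂, y₂) = (-0.8, -0.3) − 0.2·(-3.2, -0.6) = (-0.16, -0.18)
(x₃, y₃) = (-0.16, -0.18) − 0.2·(-0.64, -0.36) = (-0.032, -0.108)

(-0.032, -0.108)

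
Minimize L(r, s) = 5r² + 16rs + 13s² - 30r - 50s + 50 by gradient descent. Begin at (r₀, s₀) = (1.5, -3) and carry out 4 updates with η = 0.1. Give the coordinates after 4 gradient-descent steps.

(-77.0896, -129.3488)

∇L = (10r + 16s - 30, 16r + 26s - 50)
(r₁, s₁) = (1.5, -3) − 0.1·(-63, -104) = (7.8, 7.4)
(r₂, s₂) = (7.8, 7.4) − 0.1·(166.4, 267.2) = (-8.84, -19.32)
(r₃, s₃) = (-8.84, -19.32) − 0.1·(-427.52, -693.76) = (33.912, 50.056)
(r₄, s₄) = (33.912, 50.056) − 0.1·(1110.016, 1794.048) = (-77.0896, -129.3488)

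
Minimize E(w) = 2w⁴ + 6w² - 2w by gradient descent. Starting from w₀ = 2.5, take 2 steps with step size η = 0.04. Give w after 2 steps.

E′(w) = 8w³ + 12w - 2
Step 1: E′(2.5) = 153; w₁ = 2.5 − 0.04·153 = -3.62
Step 2: E′(-3.62) = -424.943424; w₂ = -3.62 − 0.04·(-424.943424) = 13.37773696

13.37773696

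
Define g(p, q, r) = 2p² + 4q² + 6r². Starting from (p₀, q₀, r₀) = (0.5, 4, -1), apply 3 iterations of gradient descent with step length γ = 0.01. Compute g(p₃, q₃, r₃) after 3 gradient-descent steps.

∇g = (4p, 8q, 12r)
Step 1: at (0.5, 4, -1), ∇g = (2, 32, -12) → (0.5, 4, -1) − 0.01·(2, 32, -12) = (0.48, 3.68, -0.88)
Step 2: at (0.48, 3.68, -0.88), ∇g = (1.92, 29.44, -10.56) → (0.48, 3.68, -0.88) − 0.01·(1.92, 29.44, -10.56) = (0.4608, 3.3856, -0.7744)
Step 3: at (0.4608, 3.3856, -0.7744), ∇g = (1.8432, 27.0848, -9.2928) → (0.4608, 3.3856, -0.7744) − 0.01·(1.8432, 27.0848, -9.2928) = (0.442368, 3.114752, -0.681472)
g(0.442368, 3.114752, -0.681472) = 41.984523501568

41.984523501568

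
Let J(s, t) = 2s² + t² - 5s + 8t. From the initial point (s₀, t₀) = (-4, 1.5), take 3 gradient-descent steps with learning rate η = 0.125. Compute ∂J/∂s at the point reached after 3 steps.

∇J = (4s - 5, 2t + 8)
Step 1: at (-4, 1.5), ∇J = (-21, 11) → (-4, 1.5) − 0.125·(-21, 11) = (-1.375, 0.125)
Step 2: at (-1.375, 0.125), ∇J = (-10.5, 8.25) → (-1.375, 0.125) − 0.125·(-10.5, 8.25) = (-0.0625, -0.90625)
Step 3: at (-0.0625, -0.90625), ∇J = (-5.25, 6.1875) → (-0.0625, -0.90625) − 0.125·(-5.25, 6.1875) = (0.59375, -1.6796875)
∂J/∂s at (0.59375, -1.6796875) = -2.625

-2.625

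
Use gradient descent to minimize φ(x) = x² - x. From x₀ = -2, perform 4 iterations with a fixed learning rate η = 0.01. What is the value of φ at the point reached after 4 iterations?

5.06726889113616

φ′(x) = 2x - 1
x₁ = -2 − 0.01·(-5) = -1.95
x₂ = -1.95 − 0.01·(-4.9) = -1.901
x₃ = -1.901 − 0.01·(-4.802) = -1.85298
x₄ = -1.85298 − 0.01·(-4.70596) = -1.8059204
φ(-1.8059204) = 5.06726889113616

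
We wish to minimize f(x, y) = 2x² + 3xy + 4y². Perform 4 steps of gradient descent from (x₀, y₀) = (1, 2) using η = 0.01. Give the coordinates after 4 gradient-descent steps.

∇f = (4x + 3y, 3x + 8y)
Step 1: at (1, 2), ∇f = (10, 19) → (1, 2) − 0.01·(10, 19) = (0.9, 1.81)
Step 2: at (0.9, 1.81), ∇f = (9.03, 17.18) → (0.9, 1.81) − 0.01·(9.03, 17.18) = (0.8097, 1.6382)
Step 3: at (0.8097, 1.6382), ∇f = (8.1534, 15.5347) → (0.8097, 1.6382) − 0.01·(8.1534, 15.5347) = (0.728166, 1.482853)
Step 4: at (0.728166, 1.482853), ∇f = (7.361223, 14.047322) → (0.728166, 1.482853) − 0.01·(7.361223, 14.047322) = (0.65455377, 1.34237978)

(0.65455377, 1.34237978)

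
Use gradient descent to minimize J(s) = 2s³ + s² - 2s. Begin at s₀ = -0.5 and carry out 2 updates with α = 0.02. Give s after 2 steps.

J′(s) = 6s² + 2s - 2
s₁ = -0.5 − 0.02·(-1.5) = -0.47
s₂ = -0.47 − 0.02·(-1.6146) = -0.437708

-0.437708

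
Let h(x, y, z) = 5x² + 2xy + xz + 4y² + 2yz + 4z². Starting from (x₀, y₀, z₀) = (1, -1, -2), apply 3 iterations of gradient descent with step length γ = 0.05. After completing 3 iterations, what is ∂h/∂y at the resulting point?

∇h = (10x + 2y + z, 2x + 8y + 2z, x + 2y + 8z)
(x₁, y₁, z₁) = (1, -1, -2) − 0.05·(6, -10, -17) = (0.7, -0.5, -1.15)
(x₂, y₂, z₂) = (0.7, -0.5, -1.15) − 0.05·(4.85, -4.9, -9.5) = (0.4575, -0.255, -0.675)
(x₃, y₃, z₃) = (0.4575, -0.255, -0.675) − 0.05·(3.39, -2.475, -5.4525) = (0.288, -0.13125, -0.402375)
∂h/∂y at (0.288, -0.13125, -0.402375) = -1.27875

-1.27875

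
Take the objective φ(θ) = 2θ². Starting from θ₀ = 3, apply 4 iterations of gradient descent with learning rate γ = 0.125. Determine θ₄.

φ′(θ) = 4θ
Step 1: φ′(3) = 12; θ₁ = 3 − 0.125·12 = 1.5
Step 2: φ′(1.5) = 6; θ₂ = 1.5 − 0.125·6 = 0.75
Step 3: φ′(0.75) = 3; θ₃ = 0.75 − 0.125·3 = 0.375
Step 4: φ′(0.375) = 1.5; θ₄ = 0.375 − 0.125·1.5 = 0.1875

0.1875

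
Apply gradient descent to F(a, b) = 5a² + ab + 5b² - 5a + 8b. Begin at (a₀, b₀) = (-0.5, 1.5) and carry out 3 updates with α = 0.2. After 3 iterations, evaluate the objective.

15.4

∇F = (10a + b - 5, a + 10b + 8)
(a₁, b₁) = (-0.5, 1.5) − 0.2·(-8.5, 22.5) = (1.2, -3)
(a₂, b₂) = (1.2, -3) − 0.2·(4, -20.8) = (0.4, 1.16)
(a₃, b₃) = (0.4, 1.16) − 0.2·(0.16, 20) = (0.368, -2.84)
F(0.368, -2.84) = 15.4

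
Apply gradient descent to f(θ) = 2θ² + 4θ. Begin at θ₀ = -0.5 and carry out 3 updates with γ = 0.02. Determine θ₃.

-0.610656

f′(θ) = 4θ + 4
Step 1: f′(-0.5) = 2; θ₁ = -0.5 − 0.02·2 = -0.54
Step 2: f′(-0.54) = 1.84; θ₂ = -0.54 − 0.02·1.84 = -0.5768
Step 3: f′(-0.5768) = 1.6928; θ₃ = -0.5768 − 0.02·1.6928 = -0.610656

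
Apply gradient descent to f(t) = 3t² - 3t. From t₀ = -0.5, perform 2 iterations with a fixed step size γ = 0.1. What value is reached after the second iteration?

f′(t) = 6t - 3
t₁ = -0.5 − 0.1·(-6) = 0.1
t₂ = 0.1 − 0.1·(-2.4) = 0.34

0.34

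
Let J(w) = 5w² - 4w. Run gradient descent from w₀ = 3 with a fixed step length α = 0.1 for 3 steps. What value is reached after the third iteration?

0.4

J′(w) = 10w - 4
w₁ = 3 − 0.1·26 = 0.4
w₂ = 0.4 − 0.1·0 = 0.4
w₃ = 0.4 − 0.1·0 = 0.4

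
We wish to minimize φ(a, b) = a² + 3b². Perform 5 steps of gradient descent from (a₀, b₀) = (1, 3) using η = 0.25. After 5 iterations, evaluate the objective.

∇φ = (2a, 6b)
(a₁, b₁) = (1, 3) − 0.25·(2, 18) = (0.5, -1.5)
(a₂, b₂) = (0.5, -1.5) − 0.25·(1, -9) = (0.25, 0.75)
(a₃, b₃) = (0.25, 0.75) − 0.25·(0.5, 4.5) = (0.125, -0.375)
(a₄, b₄) = (0.125, -0.375) − 0.25·(0.25, -2.25) = (0.0625, 0.1875)
(a₅, b₅) = (0.0625, 0.1875) − 0.25·(0.125, 1.125) = (0.03125, -0.09375)
φ(0.03125, -0.09375) = 0.02734375

0.02734375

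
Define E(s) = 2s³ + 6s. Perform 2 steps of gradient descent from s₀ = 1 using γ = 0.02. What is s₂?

E′(s) = 6s² + 6
s₁ = 1 − 0.02·12 = 0.76
s₂ = 0.76 − 0.02·9.4656 = 0.570688

0.570688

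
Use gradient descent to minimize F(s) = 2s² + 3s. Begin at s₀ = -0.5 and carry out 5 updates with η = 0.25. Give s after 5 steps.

F′(s) = 4s + 3
s₁ = -0.5 − 0.25·1 = -0.75
s₂ = -0.75 − 0.25·0 = -0.75
s₃ = -0.75 − 0.25·0 = -0.75
s₄ = -0.75 − 0.25·0 = -0.75
s₅ = -0.75 − 0.25·0 = -0.75

-0.75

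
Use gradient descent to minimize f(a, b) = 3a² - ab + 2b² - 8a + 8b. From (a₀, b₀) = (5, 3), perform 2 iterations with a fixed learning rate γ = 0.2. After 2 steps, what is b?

∇f = (6a - b - 8, -a + 4b + 8)
(a₁, b₁) = (5, 3) − 0.2·(19, 15) = (1.2, 0)
(a₂, b₂) = (1.2, 0) − 0.2·(-0.8, 6.8) = (1.36, -1.36)
b = -1.36

-1.36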